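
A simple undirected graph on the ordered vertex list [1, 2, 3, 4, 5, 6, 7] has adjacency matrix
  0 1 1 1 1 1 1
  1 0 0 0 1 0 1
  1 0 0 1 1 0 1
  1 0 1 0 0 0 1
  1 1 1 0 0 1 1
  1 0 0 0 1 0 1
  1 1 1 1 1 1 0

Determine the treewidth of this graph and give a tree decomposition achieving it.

Treewidth 3.
One such decomposition:
Bags: B1 = {1, 3, 5, 7}  B2 = {1, 2, 5, 7}  B3 = {1, 5, 6, 7}  B4 = {1, 3, 4, 7}
Tree: B1–B2, B2–B3, B1–B4

The largest bag has 4 vertices, giving width 3; this decomposition certifies tw(G) ≤ 3. For the lower bound, the 4 vertices {1, 3, 4, 7} are pairwise adjacent, and any tree decomposition puts a clique entirely inside one bag — forcing width ≥ 3. Therefore the treewidth is 3.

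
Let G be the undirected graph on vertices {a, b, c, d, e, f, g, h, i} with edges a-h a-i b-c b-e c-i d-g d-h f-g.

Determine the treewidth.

1

A width-1 tree decomposition is:
Bags: B1 = {b, e}  B2 = {b, c}  B3 = {c, i}  B4 = {a, i}  B5 = {a, h}  B6 = {d, h}  B7 = {d, g}  B8 = {f, g}
Tree: B1–B2, B2–B3, B3–B4, B4–B5, B5–B6, B6–B7, B7–B8
Every bag has size at most 2, so the width is 2 − 1 = 1 and tw(G) ≤ 1. Since G has at least one edge (e.g. e–b), it is not an edgeless graph, so tw(G) ≥ 1. The upper and lower bounds meet at 1, so that is the treewidth.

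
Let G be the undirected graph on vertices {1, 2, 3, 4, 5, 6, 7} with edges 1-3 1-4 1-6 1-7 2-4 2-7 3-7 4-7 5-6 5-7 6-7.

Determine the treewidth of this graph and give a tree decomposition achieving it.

Each bag holds 3 vertices, so the decomposition has width 2, which upper-bounds the treewidth. Conversely, {1, 3, 7} is a clique of size 3, and the vertices of any clique must share a bag in every tree decomposition; so some bag has ≥ 3 vertices and tw(G) ≥ 2. Hence tw(G) = 2 exactly.

Treewidth 2.
One optimal decomposition is:
Bags: B1 = {1, 6, 7}  B2 = {5, 6, 7}  B3 = {1, 3, 7}  B4 = {1, 4, 7}  B5 = {2, 4, 7}
Tree: B1–B2, B1–B3, B3–B4, B4–B5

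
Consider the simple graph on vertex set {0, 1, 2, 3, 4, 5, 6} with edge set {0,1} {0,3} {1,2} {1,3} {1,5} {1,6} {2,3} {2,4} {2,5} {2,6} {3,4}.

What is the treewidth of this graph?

A width-2 tree decomposition is:
Bags: B1 = {1, 2, 6}  B2 = {1, 2, 3}  B3 = {0, 1, 3}  B4 = {2, 3, 4}  B5 = {1, 2, 5}
Tree: B1–B2, B2–B3, B2–B4, B1–B5
Each bag holds 3 vertices, so the decomposition has width 2, which upper-bounds the treewidth. Conversely, {0, 1, 3} is a clique of size 3, and the vertices of any clique must share a bag in every tree decomposition; so some bag has ≥ 3 vertices and tw(G) ≥ 2. Hence tw(G) = 2 exactly.

2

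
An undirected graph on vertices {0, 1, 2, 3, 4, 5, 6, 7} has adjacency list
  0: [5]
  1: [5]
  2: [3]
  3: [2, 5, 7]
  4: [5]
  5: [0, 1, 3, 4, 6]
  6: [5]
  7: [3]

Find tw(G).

A width-1 tree decomposition is:
Bags: B1 = {4, 5}  B2 = {1, 5}  B3 = {0, 5}  B4 = {5, 6}  B5 = {3, 5}  B6 = {3, 7}  B7 = {2, 3}
Tree: B1–B2, B1–B3, B3–B4, B1–B5, B5–B6, B6–B7
The largest bag has 2 vertices, giving width 1; this decomposition certifies tw(G) ≤ 1. G has an edge, so its treewidth is at least 1. The upper and lower bounds meet at 1, so that is the treewidth.

1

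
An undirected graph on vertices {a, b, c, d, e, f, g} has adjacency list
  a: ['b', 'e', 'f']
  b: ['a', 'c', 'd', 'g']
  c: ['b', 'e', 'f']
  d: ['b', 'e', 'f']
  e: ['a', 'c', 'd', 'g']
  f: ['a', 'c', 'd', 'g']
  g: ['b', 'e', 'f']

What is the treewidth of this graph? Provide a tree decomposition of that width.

Each bag holds 4 vertices, so the decomposition has width 3, which upper-bounds the treewidth. For the lower bound: the 4 vertex sets {a,b}, {c,f}, {e}, {g} are disjoint, each induces a connected subgraph, and every pair is joined by at least one edge of G. Contracting each set to a single vertex therefore yields K_{4} as a minor, and since treewidth is minor-monotone, tw(G) ≥ tw(K_{4}) = 3. The upper and lower bounds meet at 3, so that is the treewidth.

Treewidth 3.
Bags: B1 = {a, b, e, f}  B2 = {b, c, e, f}  B3 = {b, e, f, g}  B4 = {b, d, e, f}
Tree: B1–B2, B2–B3, B3–B4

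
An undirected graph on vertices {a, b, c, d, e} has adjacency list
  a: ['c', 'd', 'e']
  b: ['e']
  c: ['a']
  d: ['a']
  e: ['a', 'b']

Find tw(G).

A width-1 tree decomposition is:
Bags: B1 = {a, d}  B2 = {a, c}  B3 = {a, e}  B4 = {b, e}
Tree: B1–B2, B2–B3, B3–B4
The largest bag has 2 vertices, giving width 1; this decomposition certifies tw(G) ≤ 1. G has an edge, so its treewidth is at least 1. The upper and lower bounds meet at 1, so that is the treewidth.

1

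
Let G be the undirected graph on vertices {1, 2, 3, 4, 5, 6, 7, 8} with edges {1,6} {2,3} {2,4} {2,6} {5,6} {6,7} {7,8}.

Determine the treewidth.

A width-1 tree decomposition is:
Bags: B1 = {1, 6}  B2 = {5, 6}  B3 = {2, 6}  B4 = {2, 3}  B5 = {6, 7}  B6 = {2, 4}  B7 = {7, 8}
Tree: B1–B2, B2–B3, B3–B4, B1–B5, B3–B6, B5–B7
Each bag holds 2 vertices, so the decomposition has width 1, which upper-bounds the treewidth. G has an edge, so its treewidth is at least 1. Combining the bounds, tw(G) = 1.

1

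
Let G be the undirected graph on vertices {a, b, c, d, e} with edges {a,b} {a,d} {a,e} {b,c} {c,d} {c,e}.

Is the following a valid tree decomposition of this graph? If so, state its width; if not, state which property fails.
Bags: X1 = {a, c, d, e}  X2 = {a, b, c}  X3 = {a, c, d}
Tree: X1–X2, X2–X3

A tree decomposition must satisfy three properties: every vertex lies in some bag; for every edge, both endpoints lie together in some bag; and for every vertex, the bags containing it form a connected subtree. Here bags containing vertex d are not connected in the tree, so the decomposition is invalid.

No — bags containing vertex d are not connected in the tree.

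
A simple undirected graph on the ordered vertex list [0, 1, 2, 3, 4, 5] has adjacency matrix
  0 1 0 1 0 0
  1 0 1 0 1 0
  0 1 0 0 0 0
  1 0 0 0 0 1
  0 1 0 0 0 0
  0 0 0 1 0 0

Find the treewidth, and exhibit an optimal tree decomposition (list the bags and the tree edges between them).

Treewidth 1.
One such decomposition:
Bags: B1 = {0, 3}  B2 = {3, 5}  B3 = {0, 1}  B4 = {1, 4}  B5 = {1, 2}
Tree: B1–B2, B1–B3, B3–B4, B4–B5

Each bag holds 2 vertices, so the decomposition has width 1, which upper-bounds the treewidth. Since G has at least one edge (e.g. 0–3), it is not an edgeless graph, so tw(G) ≥ 1. Therefore the treewidth is 1.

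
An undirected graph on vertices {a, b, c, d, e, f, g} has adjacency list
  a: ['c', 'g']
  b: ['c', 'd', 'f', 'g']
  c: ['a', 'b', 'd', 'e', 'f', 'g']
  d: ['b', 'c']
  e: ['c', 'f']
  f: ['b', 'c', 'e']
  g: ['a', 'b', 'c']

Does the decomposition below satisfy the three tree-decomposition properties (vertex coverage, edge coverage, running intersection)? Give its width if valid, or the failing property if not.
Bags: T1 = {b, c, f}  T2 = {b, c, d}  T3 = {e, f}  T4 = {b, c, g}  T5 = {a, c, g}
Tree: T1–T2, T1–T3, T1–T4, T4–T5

No — edge (c,e) lies in no bag.

A tree decomposition must satisfy three properties: every vertex lies in some bag; for every edge, both endpoints lie together in some bag; and for every vertex, the bags containing it form a connected subtree. Here edge (c,e) lies in no bag, so the decomposition is invalid.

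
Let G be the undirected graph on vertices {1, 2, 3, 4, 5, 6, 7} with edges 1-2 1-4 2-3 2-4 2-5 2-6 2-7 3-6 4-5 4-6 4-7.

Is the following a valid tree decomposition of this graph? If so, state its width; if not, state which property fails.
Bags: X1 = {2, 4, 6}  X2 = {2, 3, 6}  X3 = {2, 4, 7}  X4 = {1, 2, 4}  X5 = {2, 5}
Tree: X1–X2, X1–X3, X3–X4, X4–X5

No — edge (4,5) lies in no bag.

A tree decomposition must satisfy three properties: every vertex lies in some bag; for every edge, both endpoints lie together in some bag; and for every vertex, the bags containing it form a connected subtree. Here edge (4,5) lies in no bag, so the decomposition is invalid.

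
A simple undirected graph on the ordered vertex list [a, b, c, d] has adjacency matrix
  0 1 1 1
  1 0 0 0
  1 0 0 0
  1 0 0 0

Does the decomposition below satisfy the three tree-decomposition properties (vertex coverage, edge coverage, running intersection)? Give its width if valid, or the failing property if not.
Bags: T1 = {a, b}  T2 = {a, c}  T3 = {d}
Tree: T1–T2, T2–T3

No — edge (a,d) lies in no bag.

A tree decomposition must satisfy three properties: every vertex lies in some bag; for every edge, both endpoints lie together in some bag; and for every vertex, the bags containing it form a connected subtree. Here edge (a,d) lies in no bag, so the decomposition is invalid.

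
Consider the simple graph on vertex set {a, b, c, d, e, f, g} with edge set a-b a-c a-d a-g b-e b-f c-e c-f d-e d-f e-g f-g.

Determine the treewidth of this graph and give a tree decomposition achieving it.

Each bag holds 4 vertices, so the decomposition has width 3, which upper-bounds the treewidth. For the lower bound: the 4 vertex sets {a,b}, {f,g}, {e}, {c} are disjoint, each induces a connected subgraph, and every pair is joined by at least one edge of G. Contracting each set to a single vertex therefore yields K_{4} as a minor, and since treewidth is minor-monotone, tw(G) ≥ tw(K_{4}) = 3. Combining the bounds, tw(G) = 3.

Treewidth 3.
Bags: B1 = {a, b, e, f}  B2 = {a, e, f, g}  B3 = {a, c, e, f}  B4 = {a, d, e, f}
Tree: B1–B2, B2–B3, B3–B4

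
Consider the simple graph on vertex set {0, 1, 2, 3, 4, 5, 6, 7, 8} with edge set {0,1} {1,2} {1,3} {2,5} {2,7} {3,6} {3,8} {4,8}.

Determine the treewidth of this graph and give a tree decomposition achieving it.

Every bag has size at most 2, so the width is 2 − 1 = 1 and tw(G) ≤ 1. Since G has at least one edge (e.g. 4–8), it is not an edgeless graph, so tw(G) ≥ 1. The upper and lower bounds meet at 1, so that is the treewidth.

Treewidth 1.
One optimal decomposition is:
Bags: B1 = {4, 8}  B2 = {3, 8}  B3 = {1, 3}  B4 = {1, 2}  B5 = {2, 5}  B6 = {2, 7}  B7 = {3, 6}  B8 = {0, 1}
Tree: B1–B2, B2–B3, B3–B4, B4–B5, B5–B6, B2–B7, B4–B8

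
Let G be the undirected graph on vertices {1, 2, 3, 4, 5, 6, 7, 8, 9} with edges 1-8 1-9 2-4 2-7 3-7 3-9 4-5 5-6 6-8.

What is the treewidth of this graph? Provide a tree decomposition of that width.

Treewidth 2.
One optimal decomposition is:
Bags: B1 = {2, 4, 7}  B2 = {3, 4, 7}  B3 = {3, 4, 9}  B4 = {1, 4, 9}  B5 = {1, 4, 8}  B6 = {4, 6, 8}  B7 = {4, 5, 6}
Tree: B1–B2, B2–B3, B3–B4, B4–B5, B5–B6, B6–B7

Every bag has size at most 3, so the width is 3 − 1 = 2 and tw(G) ≤ 2. Since 4–2–7–3–9–1–8–6–5–4 is a cycle in G, G is not acyclic. Forests are exactly the graphs of treewidth ≤ 1, so tw(G) ≥ 2. Combining the bounds, tw(G) = 2.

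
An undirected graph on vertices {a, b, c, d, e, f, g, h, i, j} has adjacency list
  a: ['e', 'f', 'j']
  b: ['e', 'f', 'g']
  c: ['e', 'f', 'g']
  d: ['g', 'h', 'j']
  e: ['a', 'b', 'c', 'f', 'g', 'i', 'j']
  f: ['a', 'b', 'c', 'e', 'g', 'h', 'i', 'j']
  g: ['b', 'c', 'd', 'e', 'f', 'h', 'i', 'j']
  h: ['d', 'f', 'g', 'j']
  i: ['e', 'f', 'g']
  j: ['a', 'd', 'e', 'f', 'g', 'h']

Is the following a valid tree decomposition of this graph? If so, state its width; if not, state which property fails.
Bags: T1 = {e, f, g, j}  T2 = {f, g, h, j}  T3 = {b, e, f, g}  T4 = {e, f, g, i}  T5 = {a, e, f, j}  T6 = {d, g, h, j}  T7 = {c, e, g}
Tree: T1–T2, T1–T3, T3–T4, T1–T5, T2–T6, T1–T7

A tree decomposition must satisfy three properties: every vertex lies in some bag; for every edge, both endpoints lie together in some bag; and for every vertex, the bags containing it form a connected subtree. Here edge (f,c) lies in no bag, so the decomposition is invalid.

No — edge (f,c) lies in no bag.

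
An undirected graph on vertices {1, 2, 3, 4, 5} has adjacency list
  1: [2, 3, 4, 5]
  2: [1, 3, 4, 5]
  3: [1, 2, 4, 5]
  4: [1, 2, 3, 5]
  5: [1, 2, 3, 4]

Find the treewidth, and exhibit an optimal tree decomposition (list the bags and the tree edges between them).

A single bag containing all 5 vertices is trivially a valid decomposition of width 4. Conversely, {1, 2, 3, 4, 5} is a clique of size 5, and the vertices of any clique must share a bag in every tree decomposition; so some bag has ≥ 5 vertices and tw(G) ≥ 4. The upper and lower bounds meet at 4, so that is the treewidth.

Treewidth 4.
One optimal decomposition is:
Bags: B1 = {1, 2, 3, 4, 5}
Tree: (single bag)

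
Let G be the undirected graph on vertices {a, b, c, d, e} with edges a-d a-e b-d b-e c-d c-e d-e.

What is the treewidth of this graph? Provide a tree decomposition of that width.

Treewidth 2.
One such decomposition:
Bags: B1 = {a, d, e}  B2 = {b, d, e}  B3 = {c, d, e}
Tree: B1–B2, B1–B3

The largest bag has 3 vertices, giving width 2; this decomposition certifies tw(G) ≤ 2. For the lower bound, the 3 vertices {c, d, e} are pairwise adjacent, and any tree decomposition puts a clique entirely inside one bag — forcing width ≥ 2. The upper and lower bounds meet at 2, so that is the treewidth.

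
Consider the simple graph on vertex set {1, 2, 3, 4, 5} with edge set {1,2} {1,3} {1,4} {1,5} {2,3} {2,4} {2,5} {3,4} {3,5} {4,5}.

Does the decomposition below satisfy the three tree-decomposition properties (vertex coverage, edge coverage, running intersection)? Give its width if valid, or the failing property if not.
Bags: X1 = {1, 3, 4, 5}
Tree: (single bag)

No — vertex 2 appears in no bag.

A tree decomposition must satisfy three properties: every vertex lies in some bag; for every edge, both endpoints lie together in some bag; and for every vertex, the bags containing it form a connected subtree. Here vertex 2 appears in no bag, so the decomposition is invalid.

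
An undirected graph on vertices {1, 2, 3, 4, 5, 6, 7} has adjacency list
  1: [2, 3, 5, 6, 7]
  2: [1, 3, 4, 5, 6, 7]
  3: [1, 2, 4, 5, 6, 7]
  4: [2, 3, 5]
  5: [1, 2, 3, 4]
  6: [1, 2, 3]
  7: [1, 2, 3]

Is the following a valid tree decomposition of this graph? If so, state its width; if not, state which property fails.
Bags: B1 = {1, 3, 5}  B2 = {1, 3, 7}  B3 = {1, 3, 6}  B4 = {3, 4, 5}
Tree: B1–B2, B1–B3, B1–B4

A tree decomposition must satisfy three properties: every vertex lies in some bag; for every edge, both endpoints lie together in some bag; and for every vertex, the bags containing it form a connected subtree. Here vertex 2 appears in no bag, so the decomposition is invalid.

No — vertex 2 appears in no bag.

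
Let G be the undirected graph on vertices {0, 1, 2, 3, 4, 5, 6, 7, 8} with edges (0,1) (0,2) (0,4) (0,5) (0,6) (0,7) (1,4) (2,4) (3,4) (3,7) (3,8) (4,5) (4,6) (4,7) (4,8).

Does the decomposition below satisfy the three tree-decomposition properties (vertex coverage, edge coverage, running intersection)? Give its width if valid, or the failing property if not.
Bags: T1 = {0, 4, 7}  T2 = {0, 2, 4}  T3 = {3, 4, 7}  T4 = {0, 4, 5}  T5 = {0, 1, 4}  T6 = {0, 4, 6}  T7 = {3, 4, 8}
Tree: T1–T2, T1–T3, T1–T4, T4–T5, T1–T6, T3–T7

Vertex coverage: the bags together contain {0, 1, 2, 3, 4, 5, 6, 7, 8}, the full vertex set. Edge coverage: each edge of G has both endpoints in at least one bag. Running intersection: for every vertex, the bags containing it form a connected subtree. All three properties hold, so this is a valid tree decomposition of width max|bag| − 1 = 2, and hence tw(G) ≤ 2.

Yes; width 2.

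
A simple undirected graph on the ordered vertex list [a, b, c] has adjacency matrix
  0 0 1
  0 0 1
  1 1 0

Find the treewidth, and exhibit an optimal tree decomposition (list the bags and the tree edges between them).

The largest bag has 2 vertices, giving width 1; this decomposition certifies tw(G) ≤ 1. G has an edge, so its treewidth is at least 1. Hence tw(G) = 1 exactly.

Treewidth 1.
One such decomposition:
Bags: B1 = {b, c}  B2 = {a, c}
Tree: B1–B2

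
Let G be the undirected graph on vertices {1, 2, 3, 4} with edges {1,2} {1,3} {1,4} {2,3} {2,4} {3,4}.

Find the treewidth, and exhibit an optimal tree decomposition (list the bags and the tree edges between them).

With just one bag of size 4, the width is 4 − 1 = 3, so tw(G) ≤ 3. On the other hand G contains the 4-clique {1, 2, 3, 4}. A clique must lie in a single bag of any decomposition, so no decomposition can have width below 3. The upper and lower bounds meet at 3, so that is the treewidth.

Treewidth 3.
Bags: B1 = {1, 2, 3, 4}
Tree: (single bag)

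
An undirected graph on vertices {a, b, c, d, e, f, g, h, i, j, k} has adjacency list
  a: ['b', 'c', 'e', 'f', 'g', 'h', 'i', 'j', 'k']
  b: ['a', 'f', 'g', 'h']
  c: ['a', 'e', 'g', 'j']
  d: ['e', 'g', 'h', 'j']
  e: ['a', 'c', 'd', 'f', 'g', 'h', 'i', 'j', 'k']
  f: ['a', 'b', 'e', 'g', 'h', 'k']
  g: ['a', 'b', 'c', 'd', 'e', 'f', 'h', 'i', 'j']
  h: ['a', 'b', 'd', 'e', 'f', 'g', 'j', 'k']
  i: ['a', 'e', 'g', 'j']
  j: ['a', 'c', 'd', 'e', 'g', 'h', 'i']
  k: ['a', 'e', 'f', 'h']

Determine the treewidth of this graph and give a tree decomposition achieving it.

Every bag has size at most 5, so the width is 5 − 1 = 4 and tw(G) ≤ 4. For the lower bound, the 5 vertices {d, e, g, h, j} are pairwise adjacent, and any tree decomposition puts a clique entirely inside one bag — forcing width ≥ 4. The upper and lower bounds meet at 4, so that is the treewidth.

Treewidth 4.
One such decomposition:
Bags: B1 = {a, e, g, h, j}  B2 = {d, e, g, h, j}  B3 = {a, e, f, g, h}  B4 = {a, c, e, g, j}  B5 = {a, e, g, i, j}  B6 = {a, b, f, g, h}  B7 = {a, e, f, h, k}
Tree: B1–B2, B1–B3, B1–B4, B1–B5, B3–B6, B3–B7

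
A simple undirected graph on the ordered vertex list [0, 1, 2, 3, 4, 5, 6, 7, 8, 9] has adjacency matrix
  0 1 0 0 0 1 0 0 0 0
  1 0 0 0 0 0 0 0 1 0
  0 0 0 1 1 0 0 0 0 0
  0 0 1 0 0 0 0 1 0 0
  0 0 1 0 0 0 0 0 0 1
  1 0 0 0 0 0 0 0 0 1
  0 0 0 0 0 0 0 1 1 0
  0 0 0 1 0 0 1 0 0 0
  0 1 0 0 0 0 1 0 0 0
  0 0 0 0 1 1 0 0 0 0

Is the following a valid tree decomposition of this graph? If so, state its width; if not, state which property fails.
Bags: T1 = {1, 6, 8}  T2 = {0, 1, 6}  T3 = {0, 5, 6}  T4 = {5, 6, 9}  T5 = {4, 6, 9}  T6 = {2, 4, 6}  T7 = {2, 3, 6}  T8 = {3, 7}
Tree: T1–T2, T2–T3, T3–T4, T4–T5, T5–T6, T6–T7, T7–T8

A tree decomposition must satisfy three properties: every vertex lies in some bag; for every edge, both endpoints lie together in some bag; and for every vertex, the bags containing it form a connected subtree. Here edge (6,7) lies in no bag, so the decomposition is invalid.

No — edge (6,7) lies in no bag.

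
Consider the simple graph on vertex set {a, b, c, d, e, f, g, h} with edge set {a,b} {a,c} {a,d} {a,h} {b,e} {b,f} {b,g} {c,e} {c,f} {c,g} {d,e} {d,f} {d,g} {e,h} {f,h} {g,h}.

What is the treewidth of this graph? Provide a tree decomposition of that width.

The largest bag has 5 vertices, giving width 4; this decomposition certifies tw(G) ≤ 4. For the lower bound: the 5 vertex sets {d,f}, {b,g}, {a,c}, {h}, {e} are disjoint, each induces a connected subgraph, and every pair is joined by at least one edge of G. Contracting each set to a single vertex therefore yields K_{5} as a minor, and since treewidth is minor-monotone, tw(G) ≥ tw(K_{5}) = 4. Therefore the treewidth is 4.

Treewidth 4.
One optimal decomposition is:
Bags: B1 = {b, c, d, f, h}  B2 = {b, c, d, g, h}  B3 = {a, b, c, d, h}  B4 = {b, c, d, e, h}
Tree: B1–B2, B2–B3, B3–B4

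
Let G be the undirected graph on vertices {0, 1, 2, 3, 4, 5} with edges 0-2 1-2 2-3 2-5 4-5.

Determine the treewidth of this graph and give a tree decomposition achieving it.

Treewidth 1.
One such decomposition:
Bags: B1 = {2, 3}  B2 = {0, 2}  B3 = {2, 5}  B4 = {4, 5}  B5 = {1, 2}
Tree: B1–B2, B2–B3, B3–B4, B1–B5

Every bag has size at most 2, so the width is 2 − 1 = 1 and tw(G) ≤ 1. Any graph with an edge has treewidth ≥ 1, and G has the edge 2–3. Combining the bounds, tw(G) = 1.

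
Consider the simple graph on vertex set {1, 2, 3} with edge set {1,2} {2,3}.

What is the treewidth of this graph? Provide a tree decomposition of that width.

Each bag holds 2 vertices, so the decomposition has width 1, which upper-bounds the treewidth. Since G has at least one edge (e.g. 2–1), it is not an edgeless graph, so tw(G) ≥ 1. The upper and lower bounds meet at 1, so that is the treewidth.

Treewidth 1.
One optimal decomposition is:
Bags: B1 = {1, 2}  B2 = {2, 3}
Tree: B1–B2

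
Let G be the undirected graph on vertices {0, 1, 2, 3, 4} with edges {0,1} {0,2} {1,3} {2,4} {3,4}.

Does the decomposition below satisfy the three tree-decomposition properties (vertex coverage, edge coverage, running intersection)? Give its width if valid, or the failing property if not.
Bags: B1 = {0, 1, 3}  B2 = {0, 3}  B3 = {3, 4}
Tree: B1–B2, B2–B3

A tree decomposition must satisfy three properties: every vertex lies in some bag; for every edge, both endpoints lie together in some bag; and for every vertex, the bags containing it form a connected subtree. Here vertex 2 appears in no bag, so the decomposition is invalid.

No — vertex 2 appears in no bag.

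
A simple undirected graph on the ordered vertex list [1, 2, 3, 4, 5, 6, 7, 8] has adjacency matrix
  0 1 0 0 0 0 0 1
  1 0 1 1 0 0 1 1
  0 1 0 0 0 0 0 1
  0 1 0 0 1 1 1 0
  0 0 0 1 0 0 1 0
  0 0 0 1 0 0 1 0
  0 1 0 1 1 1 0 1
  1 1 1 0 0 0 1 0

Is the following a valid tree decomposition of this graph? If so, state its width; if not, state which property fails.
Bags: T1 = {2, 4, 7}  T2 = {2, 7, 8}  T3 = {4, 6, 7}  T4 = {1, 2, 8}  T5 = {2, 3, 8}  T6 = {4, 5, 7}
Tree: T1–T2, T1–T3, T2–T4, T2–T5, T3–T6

Yes; width 2.

Every vertex of G appears in some bag (union = {1, 2, 3, 4, 5, 6, 7, 8}); every edge is covered by a bag; and for each vertex v the set of bags containing v is connected in the bag tree. The decomposition is therefore valid. The largest bag has 3 vertices, so the width is 2.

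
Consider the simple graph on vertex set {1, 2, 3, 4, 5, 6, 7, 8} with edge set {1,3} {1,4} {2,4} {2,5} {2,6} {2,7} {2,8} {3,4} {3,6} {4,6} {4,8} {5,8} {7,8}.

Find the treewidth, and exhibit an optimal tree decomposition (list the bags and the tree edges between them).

Every bag has size at most 3, so the width is 3 − 1 = 2 and tw(G) ≤ 2. On the other hand G contains the 3-clique {1, 3, 4}. A clique must lie in a single bag of any decomposition, so no decomposition can have width below 2. Therefore the treewidth is 2.

Treewidth 2.
One optimal decomposition is:
Bags: B1 = {2, 4, 6}  B2 = {2, 4, 8}  B3 = {3, 4, 6}  B4 = {2, 5, 8}  B5 = {1, 3, 4}  B6 = {2, 7, 8}
Tree: B1–B2, B1–B3, B2–B4, B3–B5, B2–B6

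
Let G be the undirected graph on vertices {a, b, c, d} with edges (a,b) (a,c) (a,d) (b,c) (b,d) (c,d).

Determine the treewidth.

A width-3 tree decomposition is:
Bags: B1 = {a, b, c, d}
Tree: (single bag)
With just one bag of size 4, the width is 4 − 1 = 3, so tw(G) ≤ 3. For the lower bound, the 4 vertices {a, b, c, d} are pairwise adjacent, and any tree decomposition puts a clique entirely inside one bag — forcing width ≥ 3. Hence tw(G) = 3 exactly.

3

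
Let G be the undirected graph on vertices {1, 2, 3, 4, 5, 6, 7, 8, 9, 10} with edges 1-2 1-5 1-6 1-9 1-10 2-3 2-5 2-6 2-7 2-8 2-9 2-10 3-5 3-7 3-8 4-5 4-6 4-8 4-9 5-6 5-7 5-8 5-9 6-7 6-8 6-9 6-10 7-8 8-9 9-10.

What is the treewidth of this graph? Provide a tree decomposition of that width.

Every bag has size at most 5, so the width is 5 − 1 = 4 and tw(G) ≤ 4. Conversely, {1, 2, 6, 9, 10} is a clique of size 5, and the vertices of any clique must share a bag in every tree decomposition; so some bag has ≥ 5 vertices and tw(G) ≥ 4. Hence tw(G) = 4 exactly.

Treewidth 4.
Bags: B1 = {1, 2, 5, 6, 9}  B2 = {2, 5, 6, 8, 9}  B3 = {1, 2, 6, 9, 10}  B4 = {2, 5, 6, 7, 8}  B5 = {2, 3, 5, 7, 8}  B6 = {4, 5, 6, 8, 9}
Tree: B1–B2, B1–B3, B2–B4, B4–B5, B2–B6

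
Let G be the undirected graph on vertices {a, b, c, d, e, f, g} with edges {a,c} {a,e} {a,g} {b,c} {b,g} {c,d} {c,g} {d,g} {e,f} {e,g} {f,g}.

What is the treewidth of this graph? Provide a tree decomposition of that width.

Treewidth 2.
One such decomposition:
Bags: B1 = {e, f, g}  B2 = {a, e, g}  B3 = {a, c, g}  B4 = {b, c, g}  B5 = {c, d, g}
Tree: B1–B2, B2–B3, B3–B4, B3–B5

Every bag has size at most 3, so the width is 3 − 1 = 2 and tw(G) ≤ 2. Conversely, {e, f, g} is a clique of size 3, and the vertices of any clique must share a bag in every tree decomposition; so some bag has ≥ 3 vertices and tw(G) ≥ 2. The upper and lower bounds meet at 2, so that is the treewidth.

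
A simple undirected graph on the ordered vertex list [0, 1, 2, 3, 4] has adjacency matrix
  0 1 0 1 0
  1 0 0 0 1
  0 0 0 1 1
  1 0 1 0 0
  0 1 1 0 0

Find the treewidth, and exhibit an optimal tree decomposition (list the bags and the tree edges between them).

Each bag holds 3 vertices, so the decomposition has width 2, which upper-bounds the treewidth. The edges 2–3–0–1–4–2 form a cycle, so G is not a tree and its treewidth is at least 2. Hence tw(G) = 2 exactly.

Treewidth 2.
One optimal decomposition is:
Bags: B1 = {0, 2, 3}  B2 = {0, 1, 2}  B3 = {1, 2, 4}
Tree: B1–B2, B2–B3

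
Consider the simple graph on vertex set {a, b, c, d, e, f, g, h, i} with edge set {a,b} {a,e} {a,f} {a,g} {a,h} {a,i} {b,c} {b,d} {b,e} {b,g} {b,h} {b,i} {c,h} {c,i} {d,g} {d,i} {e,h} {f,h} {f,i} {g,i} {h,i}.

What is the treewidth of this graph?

A width-3 tree decomposition is:
Bags: B1 = {b, c, h, i}  B2 = {a, b, h, i}  B3 = {a, b, g, i}  B4 = {a, b, e, h}  B5 = {b, d, g, i}  B6 = {a, f, h, i}
Tree: B1–B2, B2–B3, B2–B4, B3–B5, B2–B6
Each bag holds 4 vertices, so the decomposition has width 3, which upper-bounds the treewidth. For the lower bound, the 4 vertices {a, f, h, i} are pairwise adjacent, and any tree decomposition puts a clique entirely inside one bag — forcing width ≥ 3. The upper and lower bounds meet at 3, so that is the treewidth.

3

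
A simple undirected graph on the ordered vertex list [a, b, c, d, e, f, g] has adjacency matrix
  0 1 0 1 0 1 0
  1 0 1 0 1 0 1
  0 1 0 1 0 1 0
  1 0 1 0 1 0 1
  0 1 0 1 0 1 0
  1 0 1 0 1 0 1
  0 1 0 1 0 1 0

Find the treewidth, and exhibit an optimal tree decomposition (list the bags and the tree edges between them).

Each bag holds 4 vertices, so the decomposition has width 3, which upper-bounds the treewidth. For the lower bound: the 4 vertex sets {b,e}, {a,f}, {d}, {c} are disjoint, each induces a connected subgraph, and every pair is joined by at least one edge of G. Contracting each set to a single vertex therefore yields K_{4} as a minor, and since treewidth is minor-monotone, tw(G) ≥ tw(K_{4}) = 3. Combining the bounds, tw(G) = 3.

Treewidth 3.
One optimal decomposition is:
Bags: B1 = {b, d, e, f}  B2 = {a, b, d, f}  B3 = {b, c, d, f}  B4 = {b, d, f, g}
Tree: B1–B2, B2–B3, B3–B4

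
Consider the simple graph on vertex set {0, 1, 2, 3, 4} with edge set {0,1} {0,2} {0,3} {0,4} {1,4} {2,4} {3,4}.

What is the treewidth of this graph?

A width-2 tree decomposition is:
Bags: B1 = {0, 2, 4}  B2 = {0, 1, 4}  B3 = {0, 3, 4}
Tree: B1–B2, B2–B3
Every bag has size at most 3, so the width is 3 − 1 = 2 and tw(G) ≤ 2. Conversely, {0, 1, 4} is a clique of size 3, and the vertices of any clique must share a bag in every tree decomposition; so some bag has ≥ 3 vertices and tw(G) ≥ 2. Therefore the treewidth is 2.

2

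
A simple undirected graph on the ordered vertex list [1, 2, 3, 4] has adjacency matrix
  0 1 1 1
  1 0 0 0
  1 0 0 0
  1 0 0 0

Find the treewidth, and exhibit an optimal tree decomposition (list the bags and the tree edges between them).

Treewidth 1.
One such decomposition:
Bags: B1 = {1, 2}  B2 = {1, 4}  B3 = {1, 3}
Tree: B1–B2, B2–B3

Each bag holds 2 vertices, so the decomposition has width 1, which upper-bounds the treewidth. Any graph with an edge has treewidth ≥ 1, and G has the edge 1–2. Hence tw(G) = 1 exactly.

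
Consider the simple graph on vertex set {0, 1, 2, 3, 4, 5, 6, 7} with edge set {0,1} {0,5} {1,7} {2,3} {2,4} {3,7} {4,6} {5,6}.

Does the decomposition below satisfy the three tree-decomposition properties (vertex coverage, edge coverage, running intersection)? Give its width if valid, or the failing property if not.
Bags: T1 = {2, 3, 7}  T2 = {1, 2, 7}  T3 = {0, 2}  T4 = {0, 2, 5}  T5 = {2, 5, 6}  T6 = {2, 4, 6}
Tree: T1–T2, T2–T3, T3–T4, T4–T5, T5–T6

No — edge (1,0) lies in no bag.

A tree decomposition must satisfy three properties: every vertex lies in some bag; for every edge, both endpoints lie together in some bag; and for every vertex, the bags containing it form a connected subtree. Here edge (1,0) lies in no bag, so the decomposition is invalid.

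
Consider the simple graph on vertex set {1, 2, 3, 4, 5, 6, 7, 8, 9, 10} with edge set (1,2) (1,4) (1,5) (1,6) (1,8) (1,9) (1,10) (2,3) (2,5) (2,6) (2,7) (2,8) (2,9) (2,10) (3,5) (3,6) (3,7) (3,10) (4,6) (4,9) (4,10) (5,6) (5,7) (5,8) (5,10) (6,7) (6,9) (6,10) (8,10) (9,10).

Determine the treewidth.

4

A width-4 tree decomposition is:
Bags: B1 = {1, 2, 5, 6, 10}  B2 = {1, 2, 6, 9, 10}  B3 = {2, 3, 5, 6, 10}  B4 = {1, 2, 5, 8, 10}  B5 = {2, 3, 5, 6, 7}  B6 = {1, 4, 6, 9, 10}
Tree: B1–B2, B1–B3, B1–B4, B3–B5, B2–B6
Each bag holds 5 vertices, so the decomposition has width 4, which upper-bounds the treewidth. Conversely, {1, 2, 6, 9, 10} is a clique of size 5, and the vertices of any clique must share a bag in every tree decomposition; so some bag has ≥ 5 vertices and tw(G) ≥ 4. Combining the bounds, tw(G) = 4.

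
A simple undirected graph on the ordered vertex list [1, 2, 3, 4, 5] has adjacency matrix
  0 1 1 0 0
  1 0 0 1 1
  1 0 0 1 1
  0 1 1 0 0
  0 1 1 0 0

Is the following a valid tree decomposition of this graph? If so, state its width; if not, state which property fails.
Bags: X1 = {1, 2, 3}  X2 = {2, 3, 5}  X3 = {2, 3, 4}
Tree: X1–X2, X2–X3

Yes; width 2.

Vertex coverage: the bags together contain {1, 2, 3, 4, 5}, the full vertex set. Edge coverage: each edge of G has both endpoints in at least one bag. Running intersection: for every vertex, the bags containing it form a connected subtree. All three properties hold, so this is a valid tree decomposition of width max|bag| − 1 = 2, and hence tw(G) ≤ 2.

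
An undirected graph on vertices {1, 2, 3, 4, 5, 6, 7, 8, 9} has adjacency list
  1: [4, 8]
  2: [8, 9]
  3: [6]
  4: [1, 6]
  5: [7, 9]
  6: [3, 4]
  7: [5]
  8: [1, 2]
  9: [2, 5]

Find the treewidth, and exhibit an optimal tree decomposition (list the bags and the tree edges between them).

Treewidth 1.
One such decomposition:
Bags: B1 = {5, 7}  B2 = {5, 9}  B3 = {2, 9}  B4 = {2, 8}  B5 = {1, 8}  B6 = {1, 4}  B7 = {4, 6}  B8 = {3, 6}
Tree: B1–B2, B2–B3, B3–B4, B4–B5, B5–B6, B6–B7, B7–B8

The largest bag has 2 vertices, giving width 1; this decomposition certifies tw(G) ≤ 1. Since G has at least one edge (e.g. 7–5), it is not an edgeless graph, so tw(G) ≥ 1. Therefore the treewidth is 1.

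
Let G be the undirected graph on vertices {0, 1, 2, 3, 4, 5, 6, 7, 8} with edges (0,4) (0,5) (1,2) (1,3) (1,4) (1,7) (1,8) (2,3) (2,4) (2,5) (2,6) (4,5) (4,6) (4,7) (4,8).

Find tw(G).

2

A width-2 tree decomposition is:
Bags: B1 = {1, 2, 4}  B2 = {2, 4, 6}  B3 = {1, 4, 7}  B4 = {1, 4, 8}  B5 = {2, 4, 5}  B6 = {1, 2, 3}  B7 = {0, 4, 5}
Tree: B1–B2, B1–B3, B3–B4, B1–B5, B1–B6, B5–B7
The largest bag has 3 vertices, giving width 2; this decomposition certifies tw(G) ≤ 2. For the lower bound, the 3 vertices {1, 2, 3} are pairwise adjacent, and any tree decomposition puts a clique entirely inside one bag — forcing width ≥ 2. The upper and lower bounds meet at 2, so that is the treewidth.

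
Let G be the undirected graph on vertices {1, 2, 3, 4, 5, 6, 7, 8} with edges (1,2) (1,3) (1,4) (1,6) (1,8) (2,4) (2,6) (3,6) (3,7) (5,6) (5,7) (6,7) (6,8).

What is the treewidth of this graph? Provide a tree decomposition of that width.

The largest bag has 3 vertices, giving width 2; this decomposition certifies tw(G) ≤ 2. For the lower bound, the 3 vertices {1, 2, 4} are pairwise adjacent, and any tree decomposition puts a clique entirely inside one bag — forcing width ≥ 2. Hence tw(G) = 2 exactly.

Treewidth 2.
One such decomposition:
Bags: B1 = {1, 6, 8}  B2 = {1, 2, 6}  B3 = {1, 3, 6}  B4 = {1, 2, 4}  B5 = {3, 6, 7}  B6 = {5, 6, 7}
Tree: B1–B2, B2–B3, B2–B4, B3–B5, B5–B6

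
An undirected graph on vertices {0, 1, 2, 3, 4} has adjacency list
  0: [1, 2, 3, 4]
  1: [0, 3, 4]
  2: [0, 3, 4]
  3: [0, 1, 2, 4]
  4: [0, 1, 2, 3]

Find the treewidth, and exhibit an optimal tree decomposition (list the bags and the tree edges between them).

The largest bag has 4 vertices, giving width 3; this decomposition certifies tw(G) ≤ 3. For the lower bound, the 4 vertices {0, 1, 3, 4} are pairwise adjacent, and any tree decomposition puts a clique entirely inside one bag — forcing width ≥ 3. Therefore the treewidth is 3.

Treewidth 3.
One such decomposition:
Bags: B1 = {0, 1, 3, 4}  B2 = {0, 2, 3, 4}
Tree: B1–B2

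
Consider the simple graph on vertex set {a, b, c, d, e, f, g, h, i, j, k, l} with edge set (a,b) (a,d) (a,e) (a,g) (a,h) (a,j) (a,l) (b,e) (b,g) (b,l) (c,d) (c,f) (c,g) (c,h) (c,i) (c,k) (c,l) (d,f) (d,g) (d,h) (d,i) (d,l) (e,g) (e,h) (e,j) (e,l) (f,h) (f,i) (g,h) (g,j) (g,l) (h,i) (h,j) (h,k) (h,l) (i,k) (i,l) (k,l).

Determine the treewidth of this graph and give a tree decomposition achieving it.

Treewidth 4.
One optimal decomposition is:
Bags: B1 = {c, d, h, i, l}  B2 = {c, d, f, h, i}  B3 = {c, d, g, h, l}  B4 = {a, d, g, h, l}  B5 = {a, e, g, h, l}  B6 = {a, b, e, g, l}  B7 = {a, e, g, h, j}  B8 = {c, h, i, k, l}
Tree: B1–B2, B1–B3, B3–B4, B4–B5, B5–B6, B5–B7, B1–B8

Each bag holds 5 vertices, so the decomposition has width 4, which upper-bounds the treewidth. Conversely, {a, e, g, h, j} is a clique of size 5, and the vertices of any clique must share a bag in every tree decomposition; so some bag has ≥ 5 vertices and tw(G) ≥ 4. Therefore the treewidth is 4.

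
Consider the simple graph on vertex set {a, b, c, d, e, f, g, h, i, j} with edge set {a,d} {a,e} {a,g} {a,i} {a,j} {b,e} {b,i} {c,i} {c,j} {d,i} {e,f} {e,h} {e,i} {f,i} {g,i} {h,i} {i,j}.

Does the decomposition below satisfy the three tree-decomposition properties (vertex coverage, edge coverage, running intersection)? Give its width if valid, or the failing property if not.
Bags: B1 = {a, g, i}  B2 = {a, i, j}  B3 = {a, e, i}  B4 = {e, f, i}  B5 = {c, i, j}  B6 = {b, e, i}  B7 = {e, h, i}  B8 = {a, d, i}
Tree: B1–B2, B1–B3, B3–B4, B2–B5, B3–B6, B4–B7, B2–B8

Yes; width 2.

Vertex coverage: the bags together contain {a, b, c, d, e, f, g, h, i, j}, the full vertex set. Edge coverage: each edge of G has both endpoints in at least one bag. Running intersection: for every vertex, the bags containing it form a connected subtree. All three properties hold, so this is a valid tree decomposition of width max|bag| − 1 = 2, and hence tw(G) ≤ 2.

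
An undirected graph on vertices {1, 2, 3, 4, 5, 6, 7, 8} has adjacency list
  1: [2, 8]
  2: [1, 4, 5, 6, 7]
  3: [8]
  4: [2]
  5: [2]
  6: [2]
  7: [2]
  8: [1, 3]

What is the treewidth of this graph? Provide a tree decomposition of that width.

The largest bag has 2 vertices, giving width 1; this decomposition certifies tw(G) ≤ 1. G has an edge, so its treewidth is at least 1. Therefore the treewidth is 1.

Treewidth 1.
One optimal decomposition is:
Bags: B1 = {2, 5}  B2 = {1, 2}  B3 = {2, 4}  B4 = {1, 8}  B5 = {3, 8}  B6 = {2, 6}  B7 = {2, 7}
Tree: B1–B2, B2–B3, B2–B4, B4–B5, B2–B6, B1–B7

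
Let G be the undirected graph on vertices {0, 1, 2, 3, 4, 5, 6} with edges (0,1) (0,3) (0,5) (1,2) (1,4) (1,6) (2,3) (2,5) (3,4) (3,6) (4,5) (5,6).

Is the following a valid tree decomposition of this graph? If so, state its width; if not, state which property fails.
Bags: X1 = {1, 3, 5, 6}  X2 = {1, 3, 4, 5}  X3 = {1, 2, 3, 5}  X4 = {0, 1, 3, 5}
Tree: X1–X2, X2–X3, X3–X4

Yes; width 3.

Vertex coverage: the bags together contain {0, 1, 2, 3, 4, 5, 6}, the full vertex set. Edge coverage: each edge of G has both endpoints in at least one bag. Running intersection: for every vertex, the bags containing it form a connected subtree. All three properties hold, so this is a valid tree decomposition of width max|bag| − 1 = 3, and hence tw(G) ≤ 3.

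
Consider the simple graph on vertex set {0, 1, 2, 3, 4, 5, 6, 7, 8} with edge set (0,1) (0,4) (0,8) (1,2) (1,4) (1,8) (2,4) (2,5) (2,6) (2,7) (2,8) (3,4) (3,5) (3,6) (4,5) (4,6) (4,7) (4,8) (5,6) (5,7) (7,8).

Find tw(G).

A width-3 tree decomposition is:
Bags: B1 = {2, 4, 7, 8}  B2 = {2, 4, 5, 7}  B3 = {1, 2, 4, 8}  B4 = {2, 4, 5, 6}  B5 = {0, 1, 4, 8}  B6 = {3, 4, 5, 6}
Tree: B1–B2, B1–B3, B2–B4, B3–B5, B4–B6
Every bag has size at most 4, so the width is 4 − 1 = 3 and tw(G) ≤ 3. For the lower bound, the 4 vertices {0, 1, 4, 8} are pairwise adjacent, and any tree decomposition puts a clique entirely inside one bag — forcing width ≥ 3. Combining the bounds, tw(G) = 3.

3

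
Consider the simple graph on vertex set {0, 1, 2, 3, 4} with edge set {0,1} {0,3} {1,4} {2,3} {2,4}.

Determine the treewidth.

2

A width-2 tree decomposition is:
Bags: B1 = {0, 2, 3}  B2 = {0, 2, 4}  B3 = {0, 1, 4}
Tree: B1–B2, B2–B3
Every bag has size at most 3, so the width is 3 − 1 = 2 and tw(G) ≤ 2. For the lower bound, G contains the cycle 0–3–2–4–1–0, so G is not a forest; only forests have treewidth ≤ 1, hence tw(G) ≥ 2. The upper and lower bounds meet at 2, so that is the treewidth.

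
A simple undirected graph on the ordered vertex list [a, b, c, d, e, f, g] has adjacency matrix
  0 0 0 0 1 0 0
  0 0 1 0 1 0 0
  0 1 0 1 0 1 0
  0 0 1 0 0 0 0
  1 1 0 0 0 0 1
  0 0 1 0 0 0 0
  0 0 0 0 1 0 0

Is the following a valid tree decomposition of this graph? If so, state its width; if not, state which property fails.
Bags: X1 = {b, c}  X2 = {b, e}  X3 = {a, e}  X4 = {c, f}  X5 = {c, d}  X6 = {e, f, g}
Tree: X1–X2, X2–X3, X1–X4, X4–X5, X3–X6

No — bags containing vertex f are not connected in the tree.

A tree decomposition must satisfy three properties: every vertex lies in some bag; for every edge, both endpoints lie together in some bag; and for every vertex, the bags containing it form a connected subtree. Here bags containing vertex f are not connected in the tree, so the decomposition is invalid.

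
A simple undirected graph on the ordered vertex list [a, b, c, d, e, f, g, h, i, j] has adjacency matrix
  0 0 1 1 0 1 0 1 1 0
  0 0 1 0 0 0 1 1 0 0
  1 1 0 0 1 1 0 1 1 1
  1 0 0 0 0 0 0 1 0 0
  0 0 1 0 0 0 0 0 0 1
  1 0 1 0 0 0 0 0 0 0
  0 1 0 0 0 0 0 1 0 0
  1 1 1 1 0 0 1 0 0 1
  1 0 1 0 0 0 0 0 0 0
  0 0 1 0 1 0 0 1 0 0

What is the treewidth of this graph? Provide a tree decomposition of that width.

Treewidth 2.
One such decomposition:
Bags: B1 = {c, h, j}  B2 = {b, c, h}  B3 = {a, c, h}  B4 = {b, g, h}  B5 = {a, c, i}  B6 = {a, c, f}  B7 = {c, e, j}  B8 = {a, d, h}
Tree: B1–B2, B1–B3, B2–B4, B3–B5, B5–B6, B1–B7, B3–B8

Each bag holds 3 vertices, so the decomposition has width 2, which upper-bounds the treewidth. For the lower bound, the 3 vertices {a, d, h} are pairwise adjacent, and any tree decomposition puts a clique entirely inside one bag — forcing width ≥ 2. Hence tw(G) = 2 exactly.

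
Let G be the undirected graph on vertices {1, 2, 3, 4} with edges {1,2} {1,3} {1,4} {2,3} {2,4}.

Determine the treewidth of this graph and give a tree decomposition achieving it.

Every bag has size at most 3, so the width is 3 − 1 = 2 and tw(G) ≤ 2. On the other hand G contains the 3-clique {1, 2, 3}. A clique must lie in a single bag of any decomposition, so no decomposition can have width below 2. Hence tw(G) = 2 exactly.

Treewidth 2.
One optimal decomposition is:
Bags: B1 = {1, 2, 3}  B2 = {1, 2, 4}
Tree: B1–B2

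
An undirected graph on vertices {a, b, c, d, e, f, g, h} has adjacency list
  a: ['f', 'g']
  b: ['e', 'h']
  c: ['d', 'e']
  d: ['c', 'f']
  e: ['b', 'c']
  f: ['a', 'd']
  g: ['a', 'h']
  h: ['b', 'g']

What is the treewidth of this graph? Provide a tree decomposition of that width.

Treewidth 2.
One such decomposition:
Bags: B1 = {c, d, e}  B2 = {d, e, f}  B3 = {a, e, f}  B4 = {a, e, g}  B5 = {e, g, h}  B6 = {b, e, h}
Tree: B1–B2, B2–B3, B3–B4, B4–B5, B5–B6

Each bag holds 3 vertices, so the decomposition has width 2, which upper-bounds the treewidth. For the lower bound, G contains the cycle e–c–d–f–a–g–h–b–e, so G is not a forest; only forests have treewidth ≤ 1, hence tw(G) ≥ 2. Hence tw(G) = 2 exactly.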